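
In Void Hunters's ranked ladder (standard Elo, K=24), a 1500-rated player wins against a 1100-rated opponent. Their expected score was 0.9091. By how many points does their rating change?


Elo update: delta = K * (S - Ea), where S = 1 (wins)
S - Ea = 1 - 0.9091 = 0.0909
Rating change = 24 * 0.0909
= 2.18

2.18 rating points


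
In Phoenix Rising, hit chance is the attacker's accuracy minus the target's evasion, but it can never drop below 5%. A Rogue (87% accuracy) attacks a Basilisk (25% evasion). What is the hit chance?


accuracy - evasion = 87 - 25 = 62
Apply floor: max(62, 5) = 62
Hit chance = 62%

62%


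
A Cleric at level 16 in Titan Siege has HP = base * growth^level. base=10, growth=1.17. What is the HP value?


value = base * growth^level
= 10 * 1.17^16
= 10 * 12.330304
= 123.30

123.30 HP


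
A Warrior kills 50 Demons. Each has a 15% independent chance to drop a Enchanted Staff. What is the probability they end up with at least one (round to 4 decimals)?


P(at least one) = 1 - P(none) = 1 - (1-p)^n
p = 15/100 = 0.15
1 - p = 0.85
(1 - p)^50 = 0.85^50 = 0.000296
P(at least one) = 1 - 0.000296 = 0.9997

0.9997


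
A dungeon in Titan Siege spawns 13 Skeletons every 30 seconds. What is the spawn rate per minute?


Spawns per minute = count * (60 / interval)
= 13 * (60 / 30)
= 13 * 2.0
= 26.0

26.0 per minute


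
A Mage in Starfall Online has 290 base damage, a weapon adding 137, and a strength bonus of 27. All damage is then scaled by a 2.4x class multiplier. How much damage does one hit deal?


Sum base + weapon + str = 290 + 137 + 27 = 454
Multiply by 2.4:
454 * 2.4 = 1089.6

1089.6 damage


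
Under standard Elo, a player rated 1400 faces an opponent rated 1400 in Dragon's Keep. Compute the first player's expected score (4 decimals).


Elo expected score: Ea = 1/(1 + 10^((Rb-Ra)/400))
Rb - Ra = 1400 - 1400 = 0
(Rb-Ra)/400 = 0/400 = 0.0
10^0.0 = 1.0
Ea = 1/(1 + 1.0) = 1/2.0 = 0.5000

0.5000


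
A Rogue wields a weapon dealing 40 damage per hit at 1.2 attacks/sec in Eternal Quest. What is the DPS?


DPS = damage * attack_speed
= 40 * 1.2
= 48.0

48.0 DPS


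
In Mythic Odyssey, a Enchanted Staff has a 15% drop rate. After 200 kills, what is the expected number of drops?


Expected drops = kills * (drop_rate / 100)
= 200 * (15 / 100)
= 200 * 0.15
= 30.0

30.0 drops


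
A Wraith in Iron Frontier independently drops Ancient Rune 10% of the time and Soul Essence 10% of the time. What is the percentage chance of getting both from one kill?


For independent events, P(both) = P(A) * P(B)
= 10% * 10%
= 100 / 100 %
= 1.0%

1.0%


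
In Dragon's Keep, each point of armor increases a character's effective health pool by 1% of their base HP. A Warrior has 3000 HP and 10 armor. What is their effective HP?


EHP = 3000 * (1 + 10/100)
= 3000 * (1 + 0.1)
= 3000 * 1.1
= 3300.0

3300.0 EHP


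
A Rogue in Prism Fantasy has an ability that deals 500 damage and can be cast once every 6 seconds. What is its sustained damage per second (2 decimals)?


DPS = damage / cooldown
= 500 / 6
= 83.33

83.33 DPS


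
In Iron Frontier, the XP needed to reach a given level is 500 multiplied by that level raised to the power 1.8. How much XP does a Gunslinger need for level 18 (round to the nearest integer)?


XP = 500 * level^1.8
Substitute level = 18:
XP = 500 * 18^1.8
= 500 * 181.7567
= 90878

90878 XP


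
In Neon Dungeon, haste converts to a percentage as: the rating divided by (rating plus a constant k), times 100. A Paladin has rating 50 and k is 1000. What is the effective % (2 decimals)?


effective% = rating / (rating + k) * 100
= 50 / (50 + 1000) * 100
= 50 / 1050 * 100
= 0.047619 * 100
= 4.76%

4.76%


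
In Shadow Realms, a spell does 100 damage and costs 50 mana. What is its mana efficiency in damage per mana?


Efficiency = damage / mana
= 100 / 50
= 2.00

2.00 dmg/mana


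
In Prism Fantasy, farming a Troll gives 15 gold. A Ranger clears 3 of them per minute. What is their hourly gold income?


Gold per minute = 15 * 3 = 45
Gold per hour = 45 * 60 = 2700

2700 gold/hour


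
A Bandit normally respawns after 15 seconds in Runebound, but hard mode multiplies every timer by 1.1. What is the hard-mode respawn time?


Respawn time = base * multiplier
= 15 * 1.1
= 16.5 seconds

16.5 seconds


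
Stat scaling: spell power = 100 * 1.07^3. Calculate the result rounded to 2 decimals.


value = base * growth^level
= 100 * 1.07^3
= 100 * 1.225043
= 122.50

122.50 spell power


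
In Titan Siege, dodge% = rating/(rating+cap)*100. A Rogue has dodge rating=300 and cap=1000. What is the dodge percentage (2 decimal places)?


dodge% = 300 / (300 + 1000) * 100
= 300 / 1300 * 100
= 0.230769 * 100
= 23.08%

23.08%


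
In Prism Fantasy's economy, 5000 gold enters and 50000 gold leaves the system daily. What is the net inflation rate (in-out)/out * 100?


Net gold = 5000 - 50000 = -45000
Inflation rate = net / sunk * 100 = -45000 / 50000 * 100
= -0.9 * 100
= -90.00%

-90.00%


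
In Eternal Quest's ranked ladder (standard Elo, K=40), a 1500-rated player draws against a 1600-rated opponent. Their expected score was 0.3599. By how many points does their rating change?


Elo update: delta = K * (S - Ea), where S = 0.5 (draws)
S - Ea = 0.5 - 0.3599 = 0.1401
Rating change = 40 * 0.1401
= 5.60

5.60 rating points


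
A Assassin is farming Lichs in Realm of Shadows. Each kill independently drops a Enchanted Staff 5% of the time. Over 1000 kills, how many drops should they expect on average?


Expected drops = kills * (drop_rate / 100)
= 1000 * (5 / 100)
= 1000 * 0.05
= 50.0

50.0 drops


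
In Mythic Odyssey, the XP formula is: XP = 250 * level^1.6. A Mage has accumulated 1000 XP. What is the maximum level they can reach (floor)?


XP = 250 * level^1.6, so level = (XP / 250)^(1/1.6)
= (1000 / 250)^(1/1.6)
= 4.0^0.625
= 2.3784
Floor: level = 2

level 2


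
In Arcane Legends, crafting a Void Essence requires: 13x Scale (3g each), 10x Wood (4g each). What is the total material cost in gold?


Cost breakdown:
  Scale: 13 * 3 = 39
  Wood: 10 * 4 = 40
Total = 39 + 40 = 79

79 gold


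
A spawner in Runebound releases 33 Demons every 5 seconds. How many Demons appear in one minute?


Spawns per minute = count * (60 / interval)
= 33 * (60 / 5)
= 33 * 12.0
= 396.0

396.0 per minute


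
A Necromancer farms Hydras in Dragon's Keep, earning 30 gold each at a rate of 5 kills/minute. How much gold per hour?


Gold per minute = 30 * 5 = 150
Gold per hour = 150 * 60 = 9000

9000 gold/hour


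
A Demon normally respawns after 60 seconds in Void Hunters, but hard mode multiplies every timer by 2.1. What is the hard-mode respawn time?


Respawn time = base * multiplier
= 60 * 2.1
= 126.0 seconds

126.0 seconds


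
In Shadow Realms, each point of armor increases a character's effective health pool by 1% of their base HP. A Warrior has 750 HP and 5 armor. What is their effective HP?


EHP = 750 * (1 + 5/100)
= 750 * (1 + 0.05)
= 750 * 1.05
= 787.5

787.5 EHP


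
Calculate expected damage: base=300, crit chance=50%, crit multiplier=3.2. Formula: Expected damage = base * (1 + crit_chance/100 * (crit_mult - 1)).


E[dmg] = base * (1 + crit_chance * (crit_mult - 1))
cc as decimal = 50/100 = 0.5
cm - 1 = 3.2 - 1 = 2.2
Bonus factor = 0.5 * 2.2 = 1.1
Total multiplier = 1 + 1.1 = 2.1
Expected damage = 300 * 2.1 = 630.00

630.00 damage


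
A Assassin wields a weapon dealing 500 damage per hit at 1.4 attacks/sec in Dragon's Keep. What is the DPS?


DPS = damage * attack_speed
= 500 * 1.4
= 700.0

700.0 DPS


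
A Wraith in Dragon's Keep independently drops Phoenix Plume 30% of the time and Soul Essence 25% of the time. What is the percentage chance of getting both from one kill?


For independent events, P(both) = P(A) * P(B)
= 30% * 25%
= 750 / 100 %
= 7.5%

7.5%


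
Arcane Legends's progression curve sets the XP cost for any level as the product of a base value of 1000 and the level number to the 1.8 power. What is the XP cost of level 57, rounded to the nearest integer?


XP = 1000 * level^1.8
Substitute level = 57:
XP = 1000 * 57^1.8
= 1000 * 1447.3539
= 1447354

1447354 XP


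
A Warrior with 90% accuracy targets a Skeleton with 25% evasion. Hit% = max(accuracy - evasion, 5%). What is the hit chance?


accuracy - evasion = 90 - 25 = 65
Apply floor: max(65, 5) = 65
Hit chance = 65%

65%


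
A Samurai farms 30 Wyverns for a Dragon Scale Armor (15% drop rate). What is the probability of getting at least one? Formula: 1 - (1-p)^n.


P(at least one) = 1 - P(none) = 1 - (1-p)^n
p = 15/100 = 0.15
1 - p = 0.85
(1 - p)^30 = 0.85^30 = 0.007631
P(at least one) = 1 - 0.007631 = 0.9924

0.9924


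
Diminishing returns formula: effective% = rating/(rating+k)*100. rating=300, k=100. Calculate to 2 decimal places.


effective% = rating / (rating + k) * 100
= 300 / (300 + 100) * 100
= 300 / 400 * 100
= 0.75 * 100
= 75.00%

75.00%


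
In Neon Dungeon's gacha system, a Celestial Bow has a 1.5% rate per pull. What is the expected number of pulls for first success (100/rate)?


Expected pulls for a geometric distribution = 1/p = 100 / rate%
= 100 / 1.5
= 66.67

66.67 pulls


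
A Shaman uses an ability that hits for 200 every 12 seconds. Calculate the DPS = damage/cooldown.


DPS = damage / cooldown
= 200 / 12
= 16.67

16.67 DPS


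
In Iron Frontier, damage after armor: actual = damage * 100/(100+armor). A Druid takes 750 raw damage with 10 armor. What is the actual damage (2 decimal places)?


actual = 750 * 100 / (100 + 10)
= 750 * 100 / 110
= 75000 / 110
= 681.82

681.82 damage


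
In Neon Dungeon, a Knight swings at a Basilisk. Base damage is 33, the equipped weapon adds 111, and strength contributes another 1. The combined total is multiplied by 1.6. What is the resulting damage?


Sum base + weapon + str = 33 + 111 + 1 = 145
Multiply by 1.6:
145 * 1.6 = 232.0

232.0 damage


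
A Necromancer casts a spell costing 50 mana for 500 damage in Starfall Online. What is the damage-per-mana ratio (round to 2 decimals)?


Efficiency = damage / mana
= 500 / 50
= 10.00

10.00 dmg/mana


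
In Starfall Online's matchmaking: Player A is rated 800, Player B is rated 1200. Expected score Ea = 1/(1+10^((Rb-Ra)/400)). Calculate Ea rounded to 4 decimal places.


Elo expected score: Ea = 1/(1 + 10^((Rb-Ra)/400))
Rb - Ra = 1200 - 800 = 400
(Rb-Ra)/400 = 400/400 = 1.0
10^1.0 = 10.0
Ea = 1/(1 + 10.0) = 1/11.0 = 0.0909

0.0909


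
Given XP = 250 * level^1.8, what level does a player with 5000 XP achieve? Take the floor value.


XP = 250 * level^1.8, so level = (XP / 250)^(1/1.8)
= (5000 / 250)^(1/1.8)
= 20.0^0.5556
= 5.282
Floor: level = 5

level 5


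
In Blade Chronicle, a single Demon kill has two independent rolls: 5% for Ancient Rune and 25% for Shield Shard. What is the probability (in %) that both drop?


For independent events, P(both) = P(A) * P(B)
= 5% * 25%
= 125 / 100 %
= 1.25%

1.25%


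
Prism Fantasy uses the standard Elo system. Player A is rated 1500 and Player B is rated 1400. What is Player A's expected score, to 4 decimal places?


Elo expected score: Ea = 1/(1 + 10^((Rb-Ra)/400))
Rb - Ra = 1400 - 1500 = -100
(Rb-Ra)/400 = -100/400 = -0.25
10^-0.25 = 0.562341
Ea = 1/(1 + 0.562341) = 1/1.562341 = 0.6401

0.6401


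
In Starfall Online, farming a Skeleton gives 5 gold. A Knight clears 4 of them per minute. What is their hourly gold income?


Gold per minute = 5 * 4 = 20
Gold per hour = 20 * 60 = 1200

1200 gold/hour


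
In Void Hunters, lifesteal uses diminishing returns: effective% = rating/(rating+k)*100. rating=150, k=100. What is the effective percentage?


effective% = rating / (rating + k) * 100
= 150 / (150 + 100) * 100
= 150 / 250 * 100
= 0.6 * 100
= 60.00%

60.00%


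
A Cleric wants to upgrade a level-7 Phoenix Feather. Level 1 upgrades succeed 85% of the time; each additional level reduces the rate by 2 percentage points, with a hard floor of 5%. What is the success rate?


raw_rate = 85 - 2 * (7 - 1)
= 85 - 2 * 6
= 85 - 12
= 73
Apply floor: max(73, 5) = 73%

73%


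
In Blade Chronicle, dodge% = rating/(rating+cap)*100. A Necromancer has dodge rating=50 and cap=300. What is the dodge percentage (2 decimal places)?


dodge% = 50 / (50 + 300) * 100
= 50 / 350 * 100
= 0.142857 * 100
= 14.29%

14.29%


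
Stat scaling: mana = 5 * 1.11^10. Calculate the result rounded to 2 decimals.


value = base * growth^level
= 5 * 1.11^10
= 5 * 2.839421
= 14.20

14.20 mana


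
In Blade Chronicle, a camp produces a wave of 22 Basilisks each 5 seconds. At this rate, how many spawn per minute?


Spawns per minute = count * (60 / interval)
= 22 * (60 / 5)
= 22 * 12.0
= 264.0

264.0 per minute


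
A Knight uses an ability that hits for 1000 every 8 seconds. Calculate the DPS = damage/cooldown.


DPS = damage / cooldown
= 1000 / 8
= 125.00

125.00 DPS


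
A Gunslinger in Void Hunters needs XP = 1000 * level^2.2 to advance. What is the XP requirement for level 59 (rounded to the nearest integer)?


XP = 1000 * level^2.2
Substitute level = 59:
XP = 1000 * 59^2.2
= 1000 * 7868.1825
= 7868183

7868183 XP


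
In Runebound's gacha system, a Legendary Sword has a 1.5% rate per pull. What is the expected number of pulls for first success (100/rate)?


Expected pulls for a geometric distribution = 1/p = 100 / rate%
= 100 / 1.5
= 66.67

66.67 pulls


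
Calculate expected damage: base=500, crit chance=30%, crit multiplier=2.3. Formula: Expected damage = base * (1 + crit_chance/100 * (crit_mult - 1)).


E[dmg] = base * (1 + crit_chance * (crit_mult - 1))
cc as decimal = 30/100 = 0.3
cm - 1 = 2.3 - 1 = 1.3
Bonus factor = 0.3 * 1.3 = 0.39
Total multiplier = 1 + 0.39 = 1.39
Expected damage = 500 * 1.39 = 695.00

695.00 damage


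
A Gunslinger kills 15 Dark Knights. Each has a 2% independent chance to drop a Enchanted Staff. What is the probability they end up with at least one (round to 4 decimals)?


P(at least one) = 1 - P(none) = 1 - (1-p)^n
p = 2/100 = 0.02
1 - p = 0.98
(1 - p)^15 = 0.98^15 = 0.738569
P(at least one) = 1 - 0.738569 = 0.2614

0.2614


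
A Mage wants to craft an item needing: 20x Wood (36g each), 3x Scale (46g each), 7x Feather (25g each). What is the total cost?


Cost breakdown:
  Wood: 20 * 36 = 720
  Scale: 3 * 46 = 138
  Feather: 7 * 25 = 175
Total = 720 + 138 + 175 = 1033

1033 gold


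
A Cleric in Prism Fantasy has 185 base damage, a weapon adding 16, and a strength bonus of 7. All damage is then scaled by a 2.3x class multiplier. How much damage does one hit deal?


Sum base + weapon + str = 185 + 16 + 7 = 208
Multiply by 2.3:
208 * 2.3 = 478.4

478.4 damage


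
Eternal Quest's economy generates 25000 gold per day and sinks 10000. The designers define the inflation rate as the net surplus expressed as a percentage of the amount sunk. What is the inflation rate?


Net gold = 25000 - 10000 = 15000
Inflation rate = net / sunk * 100 = 15000 / 10000 * 100
= 1.5 * 100
= 150.00%

150.00%


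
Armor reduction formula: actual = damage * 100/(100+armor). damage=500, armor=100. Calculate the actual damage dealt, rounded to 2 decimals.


actual = 500 * 100 / (100 + 100)
= 500 * 100 / 200
= 50000 / 200
= 250.00

250.00 damage


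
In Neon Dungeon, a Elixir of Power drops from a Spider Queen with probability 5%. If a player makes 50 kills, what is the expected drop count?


Expected drops = kills * (drop_rate / 100)
= 50 * (5 / 100)
= 50 * 0.05
= 2.5

2.5 drops


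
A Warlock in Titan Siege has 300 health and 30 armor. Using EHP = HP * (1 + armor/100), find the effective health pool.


EHP = 300 * (1 + 30/100)
= 300 * (1 + 0.3)
= 300 * 1.3
= 390.0

390.0 EHP


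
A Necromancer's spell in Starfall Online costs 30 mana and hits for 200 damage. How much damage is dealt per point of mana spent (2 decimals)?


Efficiency = damage / mana
= 200 / 30
= 6.67

6.67 dmg/mana


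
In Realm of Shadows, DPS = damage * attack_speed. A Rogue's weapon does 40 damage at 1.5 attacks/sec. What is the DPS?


DPS = damage * attack_speed
= 40 * 1.5
= 60.0

60.0 DPS


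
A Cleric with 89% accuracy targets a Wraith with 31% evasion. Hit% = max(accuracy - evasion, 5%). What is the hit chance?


accuracy - evasion = 89 - 31 = 58
Apply floor: max(58, 5) = 58
Hit chance = 58%

58%


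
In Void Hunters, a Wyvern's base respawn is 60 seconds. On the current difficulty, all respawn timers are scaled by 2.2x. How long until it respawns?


Respawn time = base * multiplier
= 60 * 2.2
= 132.0 seconds

132.0 seconds


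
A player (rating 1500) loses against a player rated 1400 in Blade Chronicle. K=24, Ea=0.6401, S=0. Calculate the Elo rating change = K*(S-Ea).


Elo update: delta = K * (S - Ea), where S = 0 (loses)
S - Ea = 0 - 0.6401 = -0.6401
Rating change = 24 * -0.6401
= -15.36

-15.36 rating points


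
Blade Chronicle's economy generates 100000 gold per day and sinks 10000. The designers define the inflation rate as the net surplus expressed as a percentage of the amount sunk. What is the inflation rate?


Net gold = 100000 - 10000 = 90000
Inflation rate = net / sunk * 100 = 90000 / 10000 * 100
= 9.0 * 100
= 900.00%

900.00%


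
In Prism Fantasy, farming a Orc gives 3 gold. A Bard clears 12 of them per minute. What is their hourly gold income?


Gold per minute = 3 * 12 = 36
Gold per hour = 36 * 60 = 2160

2160 gold/hour


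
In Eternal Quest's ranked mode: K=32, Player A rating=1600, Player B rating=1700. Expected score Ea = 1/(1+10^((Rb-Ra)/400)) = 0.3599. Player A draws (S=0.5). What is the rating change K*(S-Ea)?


Elo update: delta = K * (S - Ea), where S = 0.5 (draws)
S - Ea = 0.5 - 0.3599 = 0.1401
Rating change = 32 * 0.1401
= 4.48

4.48 rating points


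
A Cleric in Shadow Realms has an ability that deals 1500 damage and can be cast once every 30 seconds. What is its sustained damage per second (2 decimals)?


DPS = damage / cooldown
= 1500 / 30
= 50.00

50.00 DPS


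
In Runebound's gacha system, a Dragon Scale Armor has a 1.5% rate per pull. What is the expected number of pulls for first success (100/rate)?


Expected pulls for a geometric distribution = 1/p = 100 / rate%
= 100 / 1.5
= 66.67

66.67 pulls


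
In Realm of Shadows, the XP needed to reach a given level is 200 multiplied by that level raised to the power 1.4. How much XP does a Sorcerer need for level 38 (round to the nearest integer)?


XP = 200 * level^1.4
Substitute level = 38:
XP = 200 * 38^1.4
= 200 * 162.816
= 32563

32563 XP


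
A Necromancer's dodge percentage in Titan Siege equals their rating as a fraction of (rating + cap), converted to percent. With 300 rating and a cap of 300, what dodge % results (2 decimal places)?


dodge% = 300 / (300 + 300) * 100
= 300 / 600 * 100
= 0.5 * 100
= 50.00%

50.00%


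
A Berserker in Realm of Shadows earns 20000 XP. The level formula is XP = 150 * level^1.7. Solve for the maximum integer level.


XP = 150 * level^1.7, so level = (XP / 150)^(1/1.7)
= (20000 / 150)^(1/1.7)
= 133.3333^0.5882
= 17.7813
Floor: level = 17

level 17


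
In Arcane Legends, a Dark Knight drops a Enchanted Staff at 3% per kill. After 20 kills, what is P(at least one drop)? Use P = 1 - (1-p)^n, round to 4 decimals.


P(at least one) = 1 - P(none) = 1 - (1-p)^n
p = 3/100 = 0.03
1 - p = 0.97
(1 - p)^20 = 0.97^20 = 0.543794
P(at least one) = 1 - 0.543794 = 0.4562

0.4562


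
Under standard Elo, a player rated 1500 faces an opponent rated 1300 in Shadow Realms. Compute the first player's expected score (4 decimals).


Elo expected score: Ea = 1/(1 + 10^((Rb-Ra)/400))
Rb - Ra = 1300 - 1500 = -200
(Rb-Ra)/400 = -200/400 = -0.5
10^-0.5 = 0.316228
Ea = 1/(1 + 0.316228) = 1/1.316228 = 0.7597

0.7597


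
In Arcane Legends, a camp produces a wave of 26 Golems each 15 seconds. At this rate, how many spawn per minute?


Spawns per minute = count * (60 / interval)
= 26 * (60 / 15)
= 26 * 4.0
= 104.0

104.0 per minute


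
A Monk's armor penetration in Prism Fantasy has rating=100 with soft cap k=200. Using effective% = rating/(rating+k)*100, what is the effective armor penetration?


effective% = rating / (rating + k) * 100
= 100 / (100 + 200) * 100
= 100 / 300 * 100
= 0.333333 * 100
= 33.33%

33.33%


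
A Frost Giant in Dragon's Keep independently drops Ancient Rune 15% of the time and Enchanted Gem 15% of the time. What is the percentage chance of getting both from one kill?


For independent events, P(both) = P(A) * P(B)
= 15% * 15%
= 225 / 100 %
= 2.25%

2.25%


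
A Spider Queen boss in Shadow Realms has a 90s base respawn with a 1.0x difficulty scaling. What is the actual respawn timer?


Respawn time = base * multiplier
= 90 * 1.0
= 90.0 seconds

90.0 seconds


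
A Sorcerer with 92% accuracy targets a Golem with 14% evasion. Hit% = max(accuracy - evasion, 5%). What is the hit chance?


accuracy - evasion = 92 - 14 = 78
Apply floor: max(78, 5) = 78
Hit chance = 78%

78%


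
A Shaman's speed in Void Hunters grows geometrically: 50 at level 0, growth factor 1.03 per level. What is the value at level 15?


value = base * growth^level
= 50 * 1.03^15
= 50 * 1.557967
= 77.90

77.90 speed


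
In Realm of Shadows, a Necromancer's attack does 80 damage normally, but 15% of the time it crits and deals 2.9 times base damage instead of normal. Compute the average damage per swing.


E[dmg] = base * (1 + crit_chance * (crit_mult - 1))
cc as decimal = 15/100 = 0.15
cm - 1 = 2.9 - 1 = 1.9
Bonus factor = 0.15 * 1.9 = 0.285
Total multiplier = 1 + 0.285 = 1.285
Expected damage = 80 * 1.285 = 102.80

102.80 damage


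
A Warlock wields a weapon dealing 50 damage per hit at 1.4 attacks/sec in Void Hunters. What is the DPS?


DPS = damage * attack_speed
= 50 * 1.4
= 70.0

70.0 DPS


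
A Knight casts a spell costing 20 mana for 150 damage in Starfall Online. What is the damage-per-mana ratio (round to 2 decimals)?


Efficiency = damage / mana
= 150 / 20
= 7.50

7.50 dmg/mana


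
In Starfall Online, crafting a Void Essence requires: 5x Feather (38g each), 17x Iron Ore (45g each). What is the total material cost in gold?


Cost breakdown:
  Feather: 5 * 38 = 190
  Iron Ore: 17 * 45 = 765
Total = 190 + 765 = 955

955 gold


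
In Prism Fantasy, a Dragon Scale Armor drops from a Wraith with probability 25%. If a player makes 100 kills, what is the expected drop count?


Expected drops = kills * (drop_rate / 100)
= 100 * (25 / 100)
= 100 * 0.25
= 25.0

25.0 drops


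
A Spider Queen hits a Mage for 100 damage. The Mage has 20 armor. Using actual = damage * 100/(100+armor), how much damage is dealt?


actual = 100 * 100 / (100 + 20)
= 100 * 100 / 120
= 10000 / 120
= 83.33

83.33 damage


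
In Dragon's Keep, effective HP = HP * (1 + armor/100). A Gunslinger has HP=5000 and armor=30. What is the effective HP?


EHP = 5000 * (1 + 30/100)
= 5000 * (1 + 0.3)
= 5000 * 1.3
= 6500.0

6500.0 EHP


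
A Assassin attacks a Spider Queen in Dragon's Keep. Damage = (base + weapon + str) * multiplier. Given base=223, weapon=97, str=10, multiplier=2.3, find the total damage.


Sum base + weapon + str = 223 + 97 + 10 = 330
Multiply by 2.3:
330 * 2.3 = 759.0

759.0 damage


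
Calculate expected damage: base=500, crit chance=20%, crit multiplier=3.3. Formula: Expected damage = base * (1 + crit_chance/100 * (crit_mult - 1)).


E[dmg] = base * (1 + crit_chance * (crit_mult - 1))
cc as decimal = 20/100 = 0.2
cm - 1 = 3.3 - 1 = 2.3
Bonus factor = 0.2 * 2.3 = 0.46
Total multiplier = 1 + 0.46 = 1.46
Expected damage = 500 * 1.46 = 730.00

730.00 damage


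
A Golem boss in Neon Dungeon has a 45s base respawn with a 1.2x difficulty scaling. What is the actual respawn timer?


Respawn time = base * multiplier
= 45 * 1.2
= 54.0 seconds

54.0 seconds


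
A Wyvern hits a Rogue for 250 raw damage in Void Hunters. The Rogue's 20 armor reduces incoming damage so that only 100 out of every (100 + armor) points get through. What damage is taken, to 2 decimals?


actual = 250 * 100 / (100 + 20)
= 250 * 100 / 120
= 25000 / 120
= 208.33

208.33 damage


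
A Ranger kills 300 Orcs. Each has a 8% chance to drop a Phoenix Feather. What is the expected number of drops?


Expected drops = kills * (drop_rate / 100)
= 300 * (8 / 100)
= 300 * 0.08
= 24.0

24.0 drops


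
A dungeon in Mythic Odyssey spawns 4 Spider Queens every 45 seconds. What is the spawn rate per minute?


Spawns per minute = count * (60 / interval)
= 4 * (60 / 45)
= 4 * 1.3333
= 5.33

5.33 per minute


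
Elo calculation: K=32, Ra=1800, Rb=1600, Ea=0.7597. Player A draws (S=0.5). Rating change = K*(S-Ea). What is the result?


Elo update: delta = K * (S - Ea), where S = 0.5 (draws)
S - Ea = 0.5 - 0.7597 = -0.2597
Rating change = 32 * -0.2597
= -8.31

-8.31 rating points


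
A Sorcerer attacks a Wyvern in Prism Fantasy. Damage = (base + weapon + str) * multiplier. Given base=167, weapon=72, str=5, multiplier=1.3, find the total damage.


Sum base + weapon + str = 167 + 72 + 5 = 244
Multiply by 1.3:
244 * 1.3 = 317.2

317.2 damage


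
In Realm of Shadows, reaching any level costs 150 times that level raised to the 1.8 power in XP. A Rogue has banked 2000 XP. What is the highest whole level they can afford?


XP = 150 * level^1.8, so level = (XP / 150)^(1/1.8)
= (2000 / 150)^(1/1.8)
= 13.3333^0.5556
= 4.2166
Floor: level = 4

level 4


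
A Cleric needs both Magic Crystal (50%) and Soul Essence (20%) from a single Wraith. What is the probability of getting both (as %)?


For independent events, P(both) = P(A) * P(B)
= 50% * 20%
= 1000 / 100 %
= 10.0%

10.0%


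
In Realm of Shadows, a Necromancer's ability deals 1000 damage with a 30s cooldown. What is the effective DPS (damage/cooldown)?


DPS = damage / cooldown
= 1000 / 30
= 33.33

33.33 DPS


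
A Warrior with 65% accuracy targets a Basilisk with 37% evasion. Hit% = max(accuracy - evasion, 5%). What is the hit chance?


accuracy - evasion = 65 - 37 = 28
Apply floor: max(28, 5) = 28
Hit chance = 28%

28%


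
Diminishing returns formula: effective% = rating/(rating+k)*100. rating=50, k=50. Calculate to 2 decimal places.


effective% = rating / (rating + k) * 100
= 50 / (50 + 50) * 100
= 50 / 100 * 100
= 0.5 * 100
= 50.00%

50.00%


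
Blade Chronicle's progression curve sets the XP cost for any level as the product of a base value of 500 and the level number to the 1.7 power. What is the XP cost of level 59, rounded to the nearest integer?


XP = 500 * level^1.7
Substitute level = 59:
XP = 500 * 59^1.7
= 500 * 1024.3501
= 512175

512175 XP


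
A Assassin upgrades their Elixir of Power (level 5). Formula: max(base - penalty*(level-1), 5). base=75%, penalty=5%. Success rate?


raw_rate = 75 - 5 * (5 - 1)
= 75 - 5 * 4
= 75 - 20
= 55
Apply floor: max(55, 5) = 55%

55%


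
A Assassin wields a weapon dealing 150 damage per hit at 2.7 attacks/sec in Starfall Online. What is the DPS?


DPS = damage * attack_speed
= 150 * 2.7
= 405.0

405.0 DPS


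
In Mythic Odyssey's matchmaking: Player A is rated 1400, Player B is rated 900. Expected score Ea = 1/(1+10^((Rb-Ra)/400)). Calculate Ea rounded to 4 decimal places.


Elo expected score: Ea = 1/(1 + 10^((Rb-Ra)/400))
Rb - Ra = 900 - 1400 = -500
(Rb-Ra)/400 = -500/400 = -1.25
10^-1.25 = 0.056234
Ea = 1/(1 + 0.056234) = 1/1.056234 = 0.9468

0.9468


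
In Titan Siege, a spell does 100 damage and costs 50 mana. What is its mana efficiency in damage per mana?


Efficiency = damage / mana
= 100 / 50
= 2.00

2.00 dmg/mana


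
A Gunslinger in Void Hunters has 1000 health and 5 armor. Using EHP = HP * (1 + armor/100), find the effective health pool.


EHP = 1000 * (1 + 5/100)
= 1000 * (1 + 0.05)
= 1000 * 1.05
= 1050.0

1050.0 EHP


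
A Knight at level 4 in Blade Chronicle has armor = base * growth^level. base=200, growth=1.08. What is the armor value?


value = base * growth^level
= 200 * 1.08^4
= 200 * 1.360489
= 272.10

272.10 armor


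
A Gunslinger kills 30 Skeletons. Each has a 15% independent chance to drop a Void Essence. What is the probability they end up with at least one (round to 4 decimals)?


P(at least one) = 1 - P(none) = 1 - (1-p)^n
p = 15/100 = 0.15
1 - p = 0.85
(1 - p)^30 = 0.85^30 = 0.007631
P(at least one) = 1 - 0.007631 = 0.9924

0.9924


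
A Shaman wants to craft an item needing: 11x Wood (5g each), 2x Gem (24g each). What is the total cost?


Cost breakdown:
  Wood: 11 * 5 = 55
  Gem: 2 * 24 = 48
Total = 55 + 48 = 103

103 gold


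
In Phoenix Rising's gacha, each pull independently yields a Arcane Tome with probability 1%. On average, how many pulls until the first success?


Expected pulls for a geometric distribution = 1/p = 100 / rate%
= 100 / 1
= 100.0

100.0 pulls


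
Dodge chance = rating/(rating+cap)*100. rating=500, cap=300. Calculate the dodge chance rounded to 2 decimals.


dodge% = 500 / (500 + 300) * 100
= 500 / 800 * 100
= 0.625 * 100
= 62.50%

62.50%


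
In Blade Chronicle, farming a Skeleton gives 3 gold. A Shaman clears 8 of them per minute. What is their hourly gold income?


Gold per minute = 3 * 8 = 24
Gold per hour = 24 * 60 = 1440

1440 gold/hour


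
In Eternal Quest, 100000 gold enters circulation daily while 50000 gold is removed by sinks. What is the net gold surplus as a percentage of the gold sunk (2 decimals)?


Net gold = 100000 - 50000 = 50000
Inflation rate = net / sunk * 100 = 50000 / 50000 * 100
= 1.0 * 100
= 100.00%

100.00%


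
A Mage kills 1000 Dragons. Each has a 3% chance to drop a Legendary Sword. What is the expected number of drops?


Expected drops = kills * (drop_rate / 100)
= 1000 * (3 / 100)
= 1000 * 0.03
= 30.0

30.0 drops


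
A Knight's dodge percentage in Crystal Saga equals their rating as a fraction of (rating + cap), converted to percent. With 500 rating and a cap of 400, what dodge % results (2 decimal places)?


dodge% = 500 / (500 + 400) * 100
= 500 / 900 * 100
= 0.555556 * 100
= 55.56%

55.56%


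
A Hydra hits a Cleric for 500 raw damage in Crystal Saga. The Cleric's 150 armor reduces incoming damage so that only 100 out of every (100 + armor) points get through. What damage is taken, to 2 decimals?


actual = 500 * 100 / (100 + 150)
= 500 * 100 / 250
= 50000 / 250
= 200.00

200.00 damage


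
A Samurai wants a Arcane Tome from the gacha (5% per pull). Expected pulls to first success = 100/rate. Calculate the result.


Expected pulls for a geometric distribution = 1/p = 100 / rate%
= 100 / 5
= 20.0

20.0 pulls


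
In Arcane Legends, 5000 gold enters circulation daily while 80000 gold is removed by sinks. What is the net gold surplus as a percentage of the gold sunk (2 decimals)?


Net gold = 5000 - 80000 = -75000
Inflation rate = net / sunk * 100 = -75000 / 80000 * 100
= -0.9375 * 100
= -93.75%

-93.75%


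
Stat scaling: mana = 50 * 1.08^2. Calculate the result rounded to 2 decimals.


value = base * growth^level
= 50 * 1.08^2
= 50 * 1.1664
= 58.32

58.32 mana


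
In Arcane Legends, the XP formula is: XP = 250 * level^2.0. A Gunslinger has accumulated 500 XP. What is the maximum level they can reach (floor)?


XP = 250 * level^2.0, so level = (XP / 250)^(1/2.0)
= (500 / 250)^(1/2.0)
= 2.0^0.5
= 1.4142
Floor: level = 1

level 1


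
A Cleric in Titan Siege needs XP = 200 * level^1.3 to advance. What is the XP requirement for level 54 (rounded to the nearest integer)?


XP = 200 * level^1.3
Substitute level = 54:
XP = 200 * 54^1.3
= 200 * 178.6948
= 35739

35739 XP


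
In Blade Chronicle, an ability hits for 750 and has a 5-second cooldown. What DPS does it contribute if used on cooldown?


DPS = damage / cooldown
= 750 / 5
= 150.00

150.00 DPS


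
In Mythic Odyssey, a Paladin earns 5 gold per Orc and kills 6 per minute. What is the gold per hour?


Gold per minute = 5 * 6 = 30
Gold per hour = 30 * 60 = 1800

1800 gold/hour


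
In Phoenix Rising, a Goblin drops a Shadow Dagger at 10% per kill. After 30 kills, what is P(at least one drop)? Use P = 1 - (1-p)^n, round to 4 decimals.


P(at least one) = 1 - P(none) = 1 - (1-p)^n
p = 10/100 = 0.1
1 - p = 0.9
(1 - p)^30 = 0.9^30 = 0.042391
P(at least one) = 1 - 0.042391 = 0.9576

0.9576


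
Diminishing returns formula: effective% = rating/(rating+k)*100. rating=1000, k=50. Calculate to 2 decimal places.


effective% = rating / (rating + k) * 100
= 1000 / (1000 + 50) * 100
= 1000 / 1050 * 100
= 0.952381 * 100
= 95.24%

95.24%


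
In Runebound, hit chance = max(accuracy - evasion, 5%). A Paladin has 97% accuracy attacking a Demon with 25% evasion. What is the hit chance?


accuracy - evasion = 97 - 25 = 72
Apply floor: max(72, 5) = 72
Hit chance = 72%

72%


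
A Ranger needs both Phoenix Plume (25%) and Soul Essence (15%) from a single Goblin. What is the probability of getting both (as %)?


For independent events, P(both) = P(A) * P(B)
= 25% * 15%
= 375 / 100 %
= 3.75%

3.75%


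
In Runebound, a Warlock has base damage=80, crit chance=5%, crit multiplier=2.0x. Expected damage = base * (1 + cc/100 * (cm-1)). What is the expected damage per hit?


E[dmg] = base * (1 + crit_chance * (crit_mult - 1))
cc as decimal = 5/100 = 0.05
cm - 1 = 2.0 - 1 = 1.0
Bonus factor = 0.05 * 1.0 = 0.05
Total multiplier = 1 + 0.05 = 1.05
Expected damage = 80 * 1.05 = 84.00

84.00 damage


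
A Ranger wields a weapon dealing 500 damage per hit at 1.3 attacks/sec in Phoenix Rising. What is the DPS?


DPS = damage * attack_speed
= 500 * 1.3
= 650.0

650.0 DPS


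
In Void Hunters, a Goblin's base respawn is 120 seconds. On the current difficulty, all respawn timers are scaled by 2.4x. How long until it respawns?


Respawn time = base * multiplier
= 120 * 2.4
= 288.0 seconds

288.0 seconds


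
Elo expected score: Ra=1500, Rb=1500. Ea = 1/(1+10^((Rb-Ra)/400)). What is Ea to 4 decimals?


Elo expected score: Ea = 1/(1 + 10^((Rb-Ra)/400))
Rb - Ra = 1500 - 1500 = 0
(Rb-Ra)/400 = 0/400 = 0.0
10^0.0 = 1.0
Ea = 1/(1 + 1.0) = 1/2.0 = 0.5000

0.5000


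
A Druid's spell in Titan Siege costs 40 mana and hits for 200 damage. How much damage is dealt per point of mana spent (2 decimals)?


Efficiency = damage / mana
= 200 / 40
= 5.00

5.00 dmg/mana


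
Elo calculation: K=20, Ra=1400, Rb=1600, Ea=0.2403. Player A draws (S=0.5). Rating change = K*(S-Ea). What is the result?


Elo update: delta = K * (S - Ea), where S = 0.5 (draws)
S - Ea = 0.5 - 0.2403 = 0.2597
Rating change = 20 * 0.2597
= 5.19

5.19 rating points


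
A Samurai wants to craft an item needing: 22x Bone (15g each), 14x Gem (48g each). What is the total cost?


Cost breakdown:
  Bone: 22 * 15 = 330
  Gem: 14 * 48 = 672
Total = 330 + 672 = 1002

1002 gold


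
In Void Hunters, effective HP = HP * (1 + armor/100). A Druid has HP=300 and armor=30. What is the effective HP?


EHP = 300 * (1 + 30/100)
= 300 * (1 + 0.3)
= 300 * 1.3
= 390.0

390.0 EHP


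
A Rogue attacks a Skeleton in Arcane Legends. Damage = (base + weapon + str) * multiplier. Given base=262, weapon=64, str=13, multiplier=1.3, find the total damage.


Sum base + weapon + str = 262 + 64 + 13 = 339
Multiply by 1.3:
339 * 1.3 = 440.7

440.7 damage


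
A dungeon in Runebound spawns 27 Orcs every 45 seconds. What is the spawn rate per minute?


Spawns per minute = count * (60 / interval)
= 27 * (60 / 45)
= 27 * 1.3333
= 36.0

36.0 per minute


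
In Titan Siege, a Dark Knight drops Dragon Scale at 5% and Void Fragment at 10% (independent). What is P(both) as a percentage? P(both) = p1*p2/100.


For independent events, P(both) = P(A) * P(B)
= 5% * 10%
= 50 / 100 %
= 0.5%

0.5%


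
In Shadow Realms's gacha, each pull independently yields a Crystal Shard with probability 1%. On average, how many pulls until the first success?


Expected pulls for a geometric distribution = 1/p = 100 / rate%
= 100 / 1
= 100.0

100.0 pulls


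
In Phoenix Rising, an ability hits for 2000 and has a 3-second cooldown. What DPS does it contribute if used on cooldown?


DPS = damage / cooldown
= 2000 / 3
= 666.67

666.67 DPS


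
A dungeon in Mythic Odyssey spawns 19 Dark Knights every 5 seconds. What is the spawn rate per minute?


Spawns per minute = count * (60 / interval)
= 19 * (60 / 5)
= 19 * 12.0
= 228.0

228.0 per minute


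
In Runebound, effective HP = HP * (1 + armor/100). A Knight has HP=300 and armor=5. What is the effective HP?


EHP = 300 * (1 + 5/100)
= 300 * (1 + 0.05)
= 300 * 1.05
= 315.0

315.0 EHP


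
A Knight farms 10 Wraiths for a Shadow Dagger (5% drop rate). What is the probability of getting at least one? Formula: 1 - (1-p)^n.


P(at least one) = 1 - P(none) = 1 - (1-p)^n
p = 5/100 = 0.05
1 - p = 0.95
(1 - p)^10 = 0.95^10 = 0.598737
P(at least one) = 1 - 0.598737 = 0.4013

0.4013


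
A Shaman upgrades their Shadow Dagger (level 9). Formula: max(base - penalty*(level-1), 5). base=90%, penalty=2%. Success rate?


raw_rate = 90 - 2 * (9 - 1)
= 90 - 2 * 8
= 90 - 16
= 74
Apply floor: max(74, 5) = 74%

74%


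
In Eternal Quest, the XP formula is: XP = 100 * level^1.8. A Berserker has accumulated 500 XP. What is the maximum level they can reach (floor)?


XP = 100 * level^1.8, so level = (XP / 100)^(1/1.8)
= (500 / 100)^(1/1.8)
= 5.0^0.5556
= 2.4452
Floor: level = 2

level 2


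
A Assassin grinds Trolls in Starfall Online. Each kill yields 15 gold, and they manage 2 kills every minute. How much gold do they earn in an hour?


Gold per minute = 15 * 2 = 30
Gold per hour = 30 * 60 = 1800

1800 gold/hour


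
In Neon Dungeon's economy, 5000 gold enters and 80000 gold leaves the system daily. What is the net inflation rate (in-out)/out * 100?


Net gold = 5000 - 80000 = -75000
Inflation rate = net / sunk * 100 = -75000 / 80000 * 100
= -0.9375 * 100
= -93.75%

-93.75%


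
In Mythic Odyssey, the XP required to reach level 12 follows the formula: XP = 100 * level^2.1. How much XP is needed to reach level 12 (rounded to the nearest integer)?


XP = 100 * level^2.1
Substitute level = 12:
XP = 100 * 12^2.1
= 100 * 184.6208
= 18462

18462 XP


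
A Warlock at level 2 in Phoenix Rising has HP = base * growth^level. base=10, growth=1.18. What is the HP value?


value = base * growth^level
= 10 * 1.18^2
= 10 * 1.3924
= 13.92

13.92 HP


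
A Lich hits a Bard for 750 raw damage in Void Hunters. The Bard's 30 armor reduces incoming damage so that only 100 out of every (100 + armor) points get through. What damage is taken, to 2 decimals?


actual = 750 * 100 / (100 + 30)
= 750 * 100 / 130
= 75000 / 130
= 576.92

576.92 damage


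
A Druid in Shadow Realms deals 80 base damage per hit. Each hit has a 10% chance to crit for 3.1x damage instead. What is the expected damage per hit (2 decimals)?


E[dmg] = base * (1 + crit_chance * (crit_mult - 1))
cc as decimal = 10/100 = 0.1
cm - 1 = 3.1 - 1 = 2.1
Bonus factor = 0.1 * 2.1 = 0.21
Total multiplier = 1 + 0.21 = 1.21
Expected damage = 80 * 1.21 = 96.80

96.80 damage


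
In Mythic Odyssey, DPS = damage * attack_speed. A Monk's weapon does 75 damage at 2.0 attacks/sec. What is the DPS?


DPS = damage * attack_speed
= 75 * 2.0
= 150.0

150.0 DPS


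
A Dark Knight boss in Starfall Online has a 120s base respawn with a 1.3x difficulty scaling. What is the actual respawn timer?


Respawn time = base * multiplier
= 120 * 1.3
= 156.0 seconds

156.0 seconds


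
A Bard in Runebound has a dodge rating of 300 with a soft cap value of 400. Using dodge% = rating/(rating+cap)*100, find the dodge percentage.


dodge% = 300 / (300 + 400) * 100
= 300 / 700 * 100
= 0.428571 * 100
= 42.86%

42.86%
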